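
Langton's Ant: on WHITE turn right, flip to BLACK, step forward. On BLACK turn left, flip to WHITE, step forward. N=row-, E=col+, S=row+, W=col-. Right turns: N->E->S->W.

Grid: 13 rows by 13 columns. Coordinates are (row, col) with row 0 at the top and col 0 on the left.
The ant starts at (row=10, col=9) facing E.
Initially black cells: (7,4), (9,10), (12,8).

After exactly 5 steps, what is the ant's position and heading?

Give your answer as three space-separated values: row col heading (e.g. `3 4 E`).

Step 1: on WHITE (10,9): turn R to S, flip to black, move to (11,9). |black|=4
Step 2: on WHITE (11,9): turn R to W, flip to black, move to (11,8). |black|=5
Step 3: on WHITE (11,8): turn R to N, flip to black, move to (10,8). |black|=6
Step 4: on WHITE (10,8): turn R to E, flip to black, move to (10,9). |black|=7
Step 5: on BLACK (10,9): turn L to N, flip to white, move to (9,9). |black|=6

Answer: 9 9 N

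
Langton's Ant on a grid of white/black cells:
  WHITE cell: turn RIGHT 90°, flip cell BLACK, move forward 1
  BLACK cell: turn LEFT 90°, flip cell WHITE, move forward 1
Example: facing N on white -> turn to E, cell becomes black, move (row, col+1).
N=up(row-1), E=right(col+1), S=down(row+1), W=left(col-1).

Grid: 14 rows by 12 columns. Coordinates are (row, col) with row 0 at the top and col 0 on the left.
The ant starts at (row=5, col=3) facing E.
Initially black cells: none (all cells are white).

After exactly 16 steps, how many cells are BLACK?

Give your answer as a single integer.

Answer: 8

Derivation:
Step 1: on WHITE (5,3): turn R to S, flip to black, move to (6,3). |black|=1
Step 2: on WHITE (6,3): turn R to W, flip to black, move to (6,2). |black|=2
Step 3: on WHITE (6,2): turn R to N, flip to black, move to (5,2). |black|=3
Step 4: on WHITE (5,2): turn R to E, flip to black, move to (5,3). |black|=4
Step 5: on BLACK (5,3): turn L to N, flip to white, move to (4,3). |black|=3
Step 6: on WHITE (4,3): turn R to E, flip to black, move to (4,4). |black|=4
Step 7: on WHITE (4,4): turn R to S, flip to black, move to (5,4). |black|=5
Step 8: on WHITE (5,4): turn R to W, flip to black, move to (5,3). |black|=6
Step 9: on WHITE (5,3): turn R to N, flip to black, move to (4,3). |black|=7
Step 10: on BLACK (4,3): turn L to W, flip to white, move to (4,2). |black|=6
Step 11: on WHITE (4,2): turn R to N, flip to black, move to (3,2). |black|=7
Step 12: on WHITE (3,2): turn R to E, flip to black, move to (3,3). |black|=8
Step 13: on WHITE (3,3): turn R to S, flip to black, move to (4,3). |black|=9
Step 14: on WHITE (4,3): turn R to W, flip to black, move to (4,2). |black|=10
Step 15: on BLACK (4,2): turn L to S, flip to white, move to (5,2). |black|=9
Step 16: on BLACK (5,2): turn L to E, flip to white, move to (5,3). |black|=8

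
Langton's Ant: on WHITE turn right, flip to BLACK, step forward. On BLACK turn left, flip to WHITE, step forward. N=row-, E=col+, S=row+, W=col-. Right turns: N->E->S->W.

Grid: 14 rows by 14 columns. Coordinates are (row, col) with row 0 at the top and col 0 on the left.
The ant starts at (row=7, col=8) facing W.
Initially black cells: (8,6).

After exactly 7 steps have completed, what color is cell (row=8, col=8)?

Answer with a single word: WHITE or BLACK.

Answer: BLACK

Derivation:
Step 1: on WHITE (7,8): turn R to N, flip to black, move to (6,8). |black|=2
Step 2: on WHITE (6,8): turn R to E, flip to black, move to (6,9). |black|=3
Step 3: on WHITE (6,9): turn R to S, flip to black, move to (7,9). |black|=4
Step 4: on WHITE (7,9): turn R to W, flip to black, move to (7,8). |black|=5
Step 5: on BLACK (7,8): turn L to S, flip to white, move to (8,8). |black|=4
Step 6: on WHITE (8,8): turn R to W, flip to black, move to (8,7). |black|=5
Step 7: on WHITE (8,7): turn R to N, flip to black, move to (7,7). |black|=6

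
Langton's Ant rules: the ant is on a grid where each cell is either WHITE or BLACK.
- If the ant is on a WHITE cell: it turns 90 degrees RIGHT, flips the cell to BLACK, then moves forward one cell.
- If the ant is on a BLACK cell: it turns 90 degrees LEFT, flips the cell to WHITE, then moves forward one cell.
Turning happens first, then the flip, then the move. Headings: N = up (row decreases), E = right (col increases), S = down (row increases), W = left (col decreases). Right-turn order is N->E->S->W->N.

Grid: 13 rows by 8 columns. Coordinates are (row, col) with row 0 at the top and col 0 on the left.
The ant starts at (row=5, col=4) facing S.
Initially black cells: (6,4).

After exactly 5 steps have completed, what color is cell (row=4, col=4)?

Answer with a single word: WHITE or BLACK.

Answer: BLACK

Derivation:
Step 1: on WHITE (5,4): turn R to W, flip to black, move to (5,3). |black|=2
Step 2: on WHITE (5,3): turn R to N, flip to black, move to (4,3). |black|=3
Step 3: on WHITE (4,3): turn R to E, flip to black, move to (4,4). |black|=4
Step 4: on WHITE (4,4): turn R to S, flip to black, move to (5,4). |black|=5
Step 5: on BLACK (5,4): turn L to E, flip to white, move to (5,5). |black|=4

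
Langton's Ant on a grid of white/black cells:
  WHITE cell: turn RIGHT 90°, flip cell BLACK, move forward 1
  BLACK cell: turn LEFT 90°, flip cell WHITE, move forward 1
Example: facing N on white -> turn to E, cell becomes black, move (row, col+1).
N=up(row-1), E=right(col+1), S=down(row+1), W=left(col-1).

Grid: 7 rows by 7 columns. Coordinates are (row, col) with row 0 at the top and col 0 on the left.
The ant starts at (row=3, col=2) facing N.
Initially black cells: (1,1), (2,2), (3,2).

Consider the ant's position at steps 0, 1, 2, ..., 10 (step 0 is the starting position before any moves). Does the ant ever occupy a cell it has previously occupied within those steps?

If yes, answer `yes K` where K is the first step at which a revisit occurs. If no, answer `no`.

Step 1: on BLACK (3,2): turn L to W, flip to white, move to (3,1). |black|=2 — new cell
Step 2: on WHITE (3,1): turn R to N, flip to black, move to (2,1). |black|=3 — new cell
Step 3: on WHITE (2,1): turn R to E, flip to black, move to (2,2). |black|=4 — new cell
Step 4: on BLACK (2,2): turn L to N, flip to white, move to (1,2). |black|=3 — new cell
Step 5: on WHITE (1,2): turn R to E, flip to black, move to (1,3). |black|=4 — new cell
Step 6: on WHITE (1,3): turn R to S, flip to black, move to (2,3). |black|=5 — new cell
Step 7: on WHITE (2,3): turn R to W, flip to black, move to (2,2). |black|=6 — REVISIT

Answer: yes 7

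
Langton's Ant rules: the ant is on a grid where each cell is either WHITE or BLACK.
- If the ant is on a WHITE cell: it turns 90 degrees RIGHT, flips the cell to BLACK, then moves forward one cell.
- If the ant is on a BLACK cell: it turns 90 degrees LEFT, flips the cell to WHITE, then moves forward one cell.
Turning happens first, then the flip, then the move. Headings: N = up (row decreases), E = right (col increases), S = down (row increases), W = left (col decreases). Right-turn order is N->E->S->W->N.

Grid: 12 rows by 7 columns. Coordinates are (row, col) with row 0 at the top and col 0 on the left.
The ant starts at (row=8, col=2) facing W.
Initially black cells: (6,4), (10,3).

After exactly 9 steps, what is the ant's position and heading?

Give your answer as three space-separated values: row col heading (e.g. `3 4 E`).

Step 1: on WHITE (8,2): turn R to N, flip to black, move to (7,2). |black|=3
Step 2: on WHITE (7,2): turn R to E, flip to black, move to (7,3). |black|=4
Step 3: on WHITE (7,3): turn R to S, flip to black, move to (8,3). |black|=5
Step 4: on WHITE (8,3): turn R to W, flip to black, move to (8,2). |black|=6
Step 5: on BLACK (8,2): turn L to S, flip to white, move to (9,2). |black|=5
Step 6: on WHITE (9,2): turn R to W, flip to black, move to (9,1). |black|=6
Step 7: on WHITE (9,1): turn R to N, flip to black, move to (8,1). |black|=7
Step 8: on WHITE (8,1): turn R to E, flip to black, move to (8,2). |black|=8
Step 9: on WHITE (8,2): turn R to S, flip to black, move to (9,2). |black|=9

Answer: 9 2 S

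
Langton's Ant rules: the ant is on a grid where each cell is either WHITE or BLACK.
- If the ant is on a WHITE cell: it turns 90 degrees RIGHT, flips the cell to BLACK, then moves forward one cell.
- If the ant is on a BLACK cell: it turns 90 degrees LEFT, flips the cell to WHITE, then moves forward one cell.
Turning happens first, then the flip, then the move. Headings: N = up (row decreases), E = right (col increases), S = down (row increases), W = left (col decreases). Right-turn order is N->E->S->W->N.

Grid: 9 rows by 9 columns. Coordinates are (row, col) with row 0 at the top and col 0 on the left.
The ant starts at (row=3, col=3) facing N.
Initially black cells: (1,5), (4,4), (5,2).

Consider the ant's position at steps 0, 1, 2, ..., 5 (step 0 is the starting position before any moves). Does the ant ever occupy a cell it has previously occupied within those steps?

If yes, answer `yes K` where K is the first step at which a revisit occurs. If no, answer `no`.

Answer: no

Derivation:
Step 1: on WHITE (3,3): turn R to E, flip to black, move to (3,4). |black|=4 — new cell
Step 2: on WHITE (3,4): turn R to S, flip to black, move to (4,4). |black|=5 — new cell
Step 3: on BLACK (4,4): turn L to E, flip to white, move to (4,5). |black|=4 — new cell
Step 4: on WHITE (4,5): turn R to S, flip to black, move to (5,5). |black|=5 — new cell
Step 5: on WHITE (5,5): turn R to W, flip to black, move to (5,4). |black|=6 — new cell
No revisit within 5 steps.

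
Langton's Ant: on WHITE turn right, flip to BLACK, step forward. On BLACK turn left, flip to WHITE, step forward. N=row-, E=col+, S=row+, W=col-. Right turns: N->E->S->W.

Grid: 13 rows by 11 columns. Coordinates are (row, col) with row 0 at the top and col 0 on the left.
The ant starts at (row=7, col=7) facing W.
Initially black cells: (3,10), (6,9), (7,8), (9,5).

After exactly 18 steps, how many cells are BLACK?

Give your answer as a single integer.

Step 1: on WHITE (7,7): turn R to N, flip to black, move to (6,7). |black|=5
Step 2: on WHITE (6,7): turn R to E, flip to black, move to (6,8). |black|=6
Step 3: on WHITE (6,8): turn R to S, flip to black, move to (7,8). |black|=7
Step 4: on BLACK (7,8): turn L to E, flip to white, move to (7,9). |black|=6
Step 5: on WHITE (7,9): turn R to S, flip to black, move to (8,9). |black|=7
Step 6: on WHITE (8,9): turn R to W, flip to black, move to (8,8). |black|=8
Step 7: on WHITE (8,8): turn R to N, flip to black, move to (7,8). |black|=9
Step 8: on WHITE (7,8): turn R to E, flip to black, move to (7,9). |black|=10
Step 9: on BLACK (7,9): turn L to N, flip to white, move to (6,9). |black|=9
Step 10: on BLACK (6,9): turn L to W, flip to white, move to (6,8). |black|=8
Step 11: on BLACK (6,8): turn L to S, flip to white, move to (7,8). |black|=7
Step 12: on BLACK (7,8): turn L to E, flip to white, move to (7,9). |black|=6
Step 13: on WHITE (7,9): turn R to S, flip to black, move to (8,9). |black|=7
Step 14: on BLACK (8,9): turn L to E, flip to white, move to (8,10). |black|=6
Step 15: on WHITE (8,10): turn R to S, flip to black, move to (9,10). |black|=7
Step 16: on WHITE (9,10): turn R to W, flip to black, move to (9,9). |black|=8
Step 17: on WHITE (9,9): turn R to N, flip to black, move to (8,9). |black|=9
Step 18: on WHITE (8,9): turn R to E, flip to black, move to (8,10). |black|=10

Answer: 10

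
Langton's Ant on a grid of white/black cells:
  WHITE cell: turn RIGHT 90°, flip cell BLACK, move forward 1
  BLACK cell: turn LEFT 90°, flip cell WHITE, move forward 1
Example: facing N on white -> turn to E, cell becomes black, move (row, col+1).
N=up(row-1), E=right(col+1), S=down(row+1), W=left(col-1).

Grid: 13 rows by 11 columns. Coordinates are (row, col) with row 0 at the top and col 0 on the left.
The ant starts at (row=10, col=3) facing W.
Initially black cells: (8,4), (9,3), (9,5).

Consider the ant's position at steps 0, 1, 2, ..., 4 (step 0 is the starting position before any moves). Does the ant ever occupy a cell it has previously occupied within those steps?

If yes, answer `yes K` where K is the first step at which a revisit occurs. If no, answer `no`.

Answer: no

Derivation:
Step 1: on WHITE (10,3): turn R to N, flip to black, move to (9,3). |black|=4 — new cell
Step 2: on BLACK (9,3): turn L to W, flip to white, move to (9,2). |black|=3 — new cell
Step 3: on WHITE (9,2): turn R to N, flip to black, move to (8,2). |black|=4 — new cell
Step 4: on WHITE (8,2): turn R to E, flip to black, move to (8,3). |black|=5 — new cell
No revisit within 4 steps.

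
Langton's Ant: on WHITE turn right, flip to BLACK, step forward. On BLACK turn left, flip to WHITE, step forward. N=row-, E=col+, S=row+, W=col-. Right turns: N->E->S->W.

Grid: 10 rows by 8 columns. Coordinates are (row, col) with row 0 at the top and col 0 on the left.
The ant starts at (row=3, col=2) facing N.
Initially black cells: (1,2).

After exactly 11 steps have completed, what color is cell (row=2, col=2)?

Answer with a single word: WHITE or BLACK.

Step 1: on WHITE (3,2): turn R to E, flip to black, move to (3,3). |black|=2
Step 2: on WHITE (3,3): turn R to S, flip to black, move to (4,3). |black|=3
Step 3: on WHITE (4,3): turn R to W, flip to black, move to (4,2). |black|=4
Step 4: on WHITE (4,2): turn R to N, flip to black, move to (3,2). |black|=5
Step 5: on BLACK (3,2): turn L to W, flip to white, move to (3,1). |black|=4
Step 6: on WHITE (3,1): turn R to N, flip to black, move to (2,1). |black|=5
Step 7: on WHITE (2,1): turn R to E, flip to black, move to (2,2). |black|=6
Step 8: on WHITE (2,2): turn R to S, flip to black, move to (3,2). |black|=7
Step 9: on WHITE (3,2): turn R to W, flip to black, move to (3,1). |black|=8
Step 10: on BLACK (3,1): turn L to S, flip to white, move to (4,1). |black|=7
Step 11: on WHITE (4,1): turn R to W, flip to black, move to (4,0). |black|=8

Answer: BLACK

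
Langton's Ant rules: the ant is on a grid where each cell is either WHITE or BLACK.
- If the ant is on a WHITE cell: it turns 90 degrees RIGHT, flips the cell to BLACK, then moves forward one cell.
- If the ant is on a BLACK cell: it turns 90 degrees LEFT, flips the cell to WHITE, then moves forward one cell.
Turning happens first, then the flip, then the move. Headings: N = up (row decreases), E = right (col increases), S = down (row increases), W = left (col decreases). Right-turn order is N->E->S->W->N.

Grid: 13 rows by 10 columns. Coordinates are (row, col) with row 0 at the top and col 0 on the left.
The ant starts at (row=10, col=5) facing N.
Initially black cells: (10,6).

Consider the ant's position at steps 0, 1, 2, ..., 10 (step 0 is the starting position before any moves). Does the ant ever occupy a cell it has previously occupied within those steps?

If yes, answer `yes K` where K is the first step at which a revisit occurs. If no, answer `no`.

Step 1: on WHITE (10,5): turn R to E, flip to black, move to (10,6). |black|=2 — new cell
Step 2: on BLACK (10,6): turn L to N, flip to white, move to (9,6). |black|=1 — new cell
Step 3: on WHITE (9,6): turn R to E, flip to black, move to (9,7). |black|=2 — new cell
Step 4: on WHITE (9,7): turn R to S, flip to black, move to (10,7). |black|=3 — new cell
Step 5: on WHITE (10,7): turn R to W, flip to black, move to (10,6). |black|=4 — REVISIT

Answer: yes 5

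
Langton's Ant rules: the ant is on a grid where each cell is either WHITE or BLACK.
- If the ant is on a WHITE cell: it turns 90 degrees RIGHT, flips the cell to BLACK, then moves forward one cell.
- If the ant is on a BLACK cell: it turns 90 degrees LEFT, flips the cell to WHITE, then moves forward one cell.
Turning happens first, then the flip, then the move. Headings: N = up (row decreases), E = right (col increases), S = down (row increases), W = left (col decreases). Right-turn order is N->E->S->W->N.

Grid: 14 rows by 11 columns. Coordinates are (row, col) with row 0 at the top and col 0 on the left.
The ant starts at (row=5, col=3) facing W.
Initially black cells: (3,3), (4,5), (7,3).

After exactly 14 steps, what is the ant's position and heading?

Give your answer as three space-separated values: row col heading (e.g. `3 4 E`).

Step 1: on WHITE (5,3): turn R to N, flip to black, move to (4,3). |black|=4
Step 2: on WHITE (4,3): turn R to E, flip to black, move to (4,4). |black|=5
Step 3: on WHITE (4,4): turn R to S, flip to black, move to (5,4). |black|=6
Step 4: on WHITE (5,4): turn R to W, flip to black, move to (5,3). |black|=7
Step 5: on BLACK (5,3): turn L to S, flip to white, move to (6,3). |black|=6
Step 6: on WHITE (6,3): turn R to W, flip to black, move to (6,2). |black|=7
Step 7: on WHITE (6,2): turn R to N, flip to black, move to (5,2). |black|=8
Step 8: on WHITE (5,2): turn R to E, flip to black, move to (5,3). |black|=9
Step 9: on WHITE (5,3): turn R to S, flip to black, move to (6,3). |black|=10
Step 10: on BLACK (6,3): turn L to E, flip to white, move to (6,4). |black|=9
Step 11: on WHITE (6,4): turn R to S, flip to black, move to (7,4). |black|=10
Step 12: on WHITE (7,4): turn R to W, flip to black, move to (7,3). |black|=11
Step 13: on BLACK (7,3): turn L to S, flip to white, move to (8,3). |black|=10
Step 14: on WHITE (8,3): turn R to W, flip to black, move to (8,2). |black|=11

Answer: 8 2 W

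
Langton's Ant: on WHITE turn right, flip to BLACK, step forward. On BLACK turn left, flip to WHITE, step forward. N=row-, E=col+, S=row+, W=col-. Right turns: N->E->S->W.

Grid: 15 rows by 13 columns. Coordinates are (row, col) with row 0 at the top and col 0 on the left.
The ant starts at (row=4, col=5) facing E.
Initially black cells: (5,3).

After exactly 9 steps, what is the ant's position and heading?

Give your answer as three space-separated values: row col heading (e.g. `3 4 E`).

Answer: 3 5 N

Derivation:
Step 1: on WHITE (4,5): turn R to S, flip to black, move to (5,5). |black|=2
Step 2: on WHITE (5,5): turn R to W, flip to black, move to (5,4). |black|=3
Step 3: on WHITE (5,4): turn R to N, flip to black, move to (4,4). |black|=4
Step 4: on WHITE (4,4): turn R to E, flip to black, move to (4,5). |black|=5
Step 5: on BLACK (4,5): turn L to N, flip to white, move to (3,5). |black|=4
Step 6: on WHITE (3,5): turn R to E, flip to black, move to (3,6). |black|=5
Step 7: on WHITE (3,6): turn R to S, flip to black, move to (4,6). |black|=6
Step 8: on WHITE (4,6): turn R to W, flip to black, move to (4,5). |black|=7
Step 9: on WHITE (4,5): turn R to N, flip to black, move to (3,5). |black|=8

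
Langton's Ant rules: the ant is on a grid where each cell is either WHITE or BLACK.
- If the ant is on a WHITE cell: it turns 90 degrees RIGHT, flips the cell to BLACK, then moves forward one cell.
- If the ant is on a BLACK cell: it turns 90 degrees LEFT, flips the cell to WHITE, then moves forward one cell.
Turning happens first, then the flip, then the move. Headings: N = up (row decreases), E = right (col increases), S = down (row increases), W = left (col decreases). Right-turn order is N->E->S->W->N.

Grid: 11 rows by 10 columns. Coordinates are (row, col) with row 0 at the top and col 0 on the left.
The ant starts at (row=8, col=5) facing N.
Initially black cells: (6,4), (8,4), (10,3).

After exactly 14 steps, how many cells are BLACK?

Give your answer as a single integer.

Step 1: on WHITE (8,5): turn R to E, flip to black, move to (8,6). |black|=4
Step 2: on WHITE (8,6): turn R to S, flip to black, move to (9,6). |black|=5
Step 3: on WHITE (9,6): turn R to W, flip to black, move to (9,5). |black|=6
Step 4: on WHITE (9,5): turn R to N, flip to black, move to (8,5). |black|=7
Step 5: on BLACK (8,5): turn L to W, flip to white, move to (8,4). |black|=6
Step 6: on BLACK (8,4): turn L to S, flip to white, move to (9,4). |black|=5
Step 7: on WHITE (9,4): turn R to W, flip to black, move to (9,3). |black|=6
Step 8: on WHITE (9,3): turn R to N, flip to black, move to (8,3). |black|=7
Step 9: on WHITE (8,3): turn R to E, flip to black, move to (8,4). |black|=8
Step 10: on WHITE (8,4): turn R to S, flip to black, move to (9,4). |black|=9
Step 11: on BLACK (9,4): turn L to E, flip to white, move to (9,5). |black|=8
Step 12: on BLACK (9,5): turn L to N, flip to white, move to (8,5). |black|=7
Step 13: on WHITE (8,5): turn R to E, flip to black, move to (8,6). |black|=8
Step 14: on BLACK (8,6): turn L to N, flip to white, move to (7,6). |black|=7

Answer: 7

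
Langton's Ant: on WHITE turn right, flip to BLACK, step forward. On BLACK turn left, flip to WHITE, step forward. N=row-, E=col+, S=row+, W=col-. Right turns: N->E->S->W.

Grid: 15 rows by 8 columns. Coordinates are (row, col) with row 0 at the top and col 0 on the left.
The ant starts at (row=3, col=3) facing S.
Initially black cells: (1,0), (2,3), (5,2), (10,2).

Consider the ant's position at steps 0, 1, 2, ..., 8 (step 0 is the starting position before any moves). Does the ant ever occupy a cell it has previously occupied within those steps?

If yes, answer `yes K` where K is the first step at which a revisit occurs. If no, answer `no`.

Answer: yes 7

Derivation:
Step 1: on WHITE (3,3): turn R to W, flip to black, move to (3,2). |black|=5 — new cell
Step 2: on WHITE (3,2): turn R to N, flip to black, move to (2,2). |black|=6 — new cell
Step 3: on WHITE (2,2): turn R to E, flip to black, move to (2,3). |black|=7 — new cell
Step 4: on BLACK (2,3): turn L to N, flip to white, move to (1,3). |black|=6 — new cell
Step 5: on WHITE (1,3): turn R to E, flip to black, move to (1,4). |black|=7 — new cell
Step 6: on WHITE (1,4): turn R to S, flip to black, move to (2,4). |black|=8 — new cell
Step 7: on WHITE (2,4): turn R to W, flip to black, move to (2,3). |black|=9 — REVISIT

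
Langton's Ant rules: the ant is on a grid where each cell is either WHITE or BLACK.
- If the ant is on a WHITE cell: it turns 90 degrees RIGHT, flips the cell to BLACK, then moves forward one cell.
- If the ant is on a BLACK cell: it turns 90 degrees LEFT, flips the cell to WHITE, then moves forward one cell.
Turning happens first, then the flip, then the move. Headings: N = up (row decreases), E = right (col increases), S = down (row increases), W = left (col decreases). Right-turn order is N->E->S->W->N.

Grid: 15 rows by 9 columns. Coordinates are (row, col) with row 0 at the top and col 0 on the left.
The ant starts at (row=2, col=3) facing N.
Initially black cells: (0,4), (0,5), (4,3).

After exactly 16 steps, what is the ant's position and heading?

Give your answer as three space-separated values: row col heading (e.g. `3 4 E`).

Answer: 2 3 N

Derivation:
Step 1: on WHITE (2,3): turn R to E, flip to black, move to (2,4). |black|=4
Step 2: on WHITE (2,4): turn R to S, flip to black, move to (3,4). |black|=5
Step 3: on WHITE (3,4): turn R to W, flip to black, move to (3,3). |black|=6
Step 4: on WHITE (3,3): turn R to N, flip to black, move to (2,3). |black|=7
Step 5: on BLACK (2,3): turn L to W, flip to white, move to (2,2). |black|=6
Step 6: on WHITE (2,2): turn R to N, flip to black, move to (1,2). |black|=7
Step 7: on WHITE (1,2): turn R to E, flip to black, move to (1,3). |black|=8
Step 8: on WHITE (1,3): turn R to S, flip to black, move to (2,3). |black|=9
Step 9: on WHITE (2,3): turn R to W, flip to black, move to (2,2). |black|=10
Step 10: on BLACK (2,2): turn L to S, flip to white, move to (3,2). |black|=9
Step 11: on WHITE (3,2): turn R to W, flip to black, move to (3,1). |black|=10
Step 12: on WHITE (3,1): turn R to N, flip to black, move to (2,1). |black|=11
Step 13: on WHITE (2,1): turn R to E, flip to black, move to (2,2). |black|=12
Step 14: on WHITE (2,2): turn R to S, flip to black, move to (3,2). |black|=13
Step 15: on BLACK (3,2): turn L to E, flip to white, move to (3,3). |black|=12
Step 16: on BLACK (3,3): turn L to N, flip to white, move to (2,3). |black|=11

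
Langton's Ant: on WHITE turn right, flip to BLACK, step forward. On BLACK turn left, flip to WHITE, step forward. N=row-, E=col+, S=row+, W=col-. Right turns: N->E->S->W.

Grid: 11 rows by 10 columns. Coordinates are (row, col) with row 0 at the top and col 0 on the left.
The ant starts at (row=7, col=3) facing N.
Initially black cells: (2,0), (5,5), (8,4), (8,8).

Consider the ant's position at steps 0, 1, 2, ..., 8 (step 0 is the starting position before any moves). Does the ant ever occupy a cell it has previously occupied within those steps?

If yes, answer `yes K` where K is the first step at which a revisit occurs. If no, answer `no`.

Answer: yes 6

Derivation:
Step 1: on WHITE (7,3): turn R to E, flip to black, move to (7,4). |black|=5 — new cell
Step 2: on WHITE (7,4): turn R to S, flip to black, move to (8,4). |black|=6 — new cell
Step 3: on BLACK (8,4): turn L to E, flip to white, move to (8,5). |black|=5 — new cell
Step 4: on WHITE (8,5): turn R to S, flip to black, move to (9,5). |black|=6 — new cell
Step 5: on WHITE (9,5): turn R to W, flip to black, move to (9,4). |black|=7 — new cell
Step 6: on WHITE (9,4): turn R to N, flip to black, move to (8,4). |black|=8 — REVISIT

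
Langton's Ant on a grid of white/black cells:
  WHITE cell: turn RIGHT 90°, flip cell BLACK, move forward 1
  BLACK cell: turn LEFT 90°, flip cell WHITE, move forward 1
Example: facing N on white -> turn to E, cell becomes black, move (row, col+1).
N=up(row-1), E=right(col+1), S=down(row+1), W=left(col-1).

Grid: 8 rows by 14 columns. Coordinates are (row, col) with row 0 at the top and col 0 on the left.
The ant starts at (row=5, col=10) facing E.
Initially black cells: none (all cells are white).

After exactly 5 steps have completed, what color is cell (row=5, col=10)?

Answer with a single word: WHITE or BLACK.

Answer: WHITE

Derivation:
Step 1: on WHITE (5,10): turn R to S, flip to black, move to (6,10). |black|=1
Step 2: on WHITE (6,10): turn R to W, flip to black, move to (6,9). |black|=2
Step 3: on WHITE (6,9): turn R to N, flip to black, move to (5,9). |black|=3
Step 4: on WHITE (5,9): turn R to E, flip to black, move to (5,10). |black|=4
Step 5: on BLACK (5,10): turn L to N, flip to white, move to (4,10). |black|=3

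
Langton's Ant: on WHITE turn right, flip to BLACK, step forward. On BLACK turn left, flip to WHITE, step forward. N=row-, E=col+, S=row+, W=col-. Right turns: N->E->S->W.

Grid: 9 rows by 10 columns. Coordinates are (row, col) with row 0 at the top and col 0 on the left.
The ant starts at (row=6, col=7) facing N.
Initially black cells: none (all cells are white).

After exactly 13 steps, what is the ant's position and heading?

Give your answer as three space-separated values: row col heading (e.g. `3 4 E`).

Answer: 6 6 E

Derivation:
Step 1: on WHITE (6,7): turn R to E, flip to black, move to (6,8). |black|=1
Step 2: on WHITE (6,8): turn R to S, flip to black, move to (7,8). |black|=2
Step 3: on WHITE (7,8): turn R to W, flip to black, move to (7,7). |black|=3
Step 4: on WHITE (7,7): turn R to N, flip to black, move to (6,7). |black|=4
Step 5: on BLACK (6,7): turn L to W, flip to white, move to (6,6). |black|=3
Step 6: on WHITE (6,6): turn R to N, flip to black, move to (5,6). |black|=4
Step 7: on WHITE (5,6): turn R to E, flip to black, move to (5,7). |black|=5
Step 8: on WHITE (5,7): turn R to S, flip to black, move to (6,7). |black|=6
Step 9: on WHITE (6,7): turn R to W, flip to black, move to (6,6). |black|=7
Step 10: on BLACK (6,6): turn L to S, flip to white, move to (7,6). |black|=6
Step 11: on WHITE (7,6): turn R to W, flip to black, move to (7,5). |black|=7
Step 12: on WHITE (7,5): turn R to N, flip to black, move to (6,5). |black|=8
Step 13: on WHITE (6,5): turn R to E, flip to black, move to (6,6). |black|=9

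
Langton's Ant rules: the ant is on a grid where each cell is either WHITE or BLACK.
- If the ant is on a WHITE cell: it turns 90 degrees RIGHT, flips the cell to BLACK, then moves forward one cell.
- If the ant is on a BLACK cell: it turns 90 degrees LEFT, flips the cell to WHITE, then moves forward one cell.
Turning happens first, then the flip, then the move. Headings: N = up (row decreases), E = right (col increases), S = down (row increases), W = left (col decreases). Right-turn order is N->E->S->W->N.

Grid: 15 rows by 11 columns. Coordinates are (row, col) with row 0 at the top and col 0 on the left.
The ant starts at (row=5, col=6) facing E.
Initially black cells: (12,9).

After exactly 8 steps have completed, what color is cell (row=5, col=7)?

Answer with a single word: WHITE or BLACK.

Answer: BLACK

Derivation:
Step 1: on WHITE (5,6): turn R to S, flip to black, move to (6,6). |black|=2
Step 2: on WHITE (6,6): turn R to W, flip to black, move to (6,5). |black|=3
Step 3: on WHITE (6,5): turn R to N, flip to black, move to (5,5). |black|=4
Step 4: on WHITE (5,5): turn R to E, flip to black, move to (5,6). |black|=5
Step 5: on BLACK (5,6): turn L to N, flip to white, move to (4,6). |black|=4
Step 6: on WHITE (4,6): turn R to E, flip to black, move to (4,7). |black|=5
Step 7: on WHITE (4,7): turn R to S, flip to black, move to (5,7). |black|=6
Step 8: on WHITE (5,7): turn R to W, flip to black, move to (5,6). |black|=7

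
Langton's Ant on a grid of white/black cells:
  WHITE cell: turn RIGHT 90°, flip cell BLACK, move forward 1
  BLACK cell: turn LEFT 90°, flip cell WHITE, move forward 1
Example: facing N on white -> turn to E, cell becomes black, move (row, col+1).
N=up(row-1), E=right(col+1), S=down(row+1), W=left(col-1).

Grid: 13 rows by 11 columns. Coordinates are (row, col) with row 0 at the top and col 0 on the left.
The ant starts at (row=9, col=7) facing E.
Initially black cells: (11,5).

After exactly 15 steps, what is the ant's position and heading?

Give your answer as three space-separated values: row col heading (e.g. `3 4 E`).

Answer: 9 6 S

Derivation:
Step 1: on WHITE (9,7): turn R to S, flip to black, move to (10,7). |black|=2
Step 2: on WHITE (10,7): turn R to W, flip to black, move to (10,6). |black|=3
Step 3: on WHITE (10,6): turn R to N, flip to black, move to (9,6). |black|=4
Step 4: on WHITE (9,6): turn R to E, flip to black, move to (9,7). |black|=5
Step 5: on BLACK (9,7): turn L to N, flip to white, move to (8,7). |black|=4
Step 6: on WHITE (8,7): turn R to E, flip to black, move to (8,8). |black|=5
Step 7: on WHITE (8,8): turn R to S, flip to black, move to (9,8). |black|=6
Step 8: on WHITE (9,8): turn R to W, flip to black, move to (9,7). |black|=7
Step 9: on WHITE (9,7): turn R to N, flip to black, move to (8,7). |black|=8
Step 10: on BLACK (8,7): turn L to W, flip to white, move to (8,6). |black|=7
Step 11: on WHITE (8,6): turn R to N, flip to black, move to (7,6). |black|=8
Step 12: on WHITE (7,6): turn R to E, flip to black, move to (7,7). |black|=9
Step 13: on WHITE (7,7): turn R to S, flip to black, move to (8,7). |black|=10
Step 14: on WHITE (8,7): turn R to W, flip to black, move to (8,6). |black|=11
Step 15: on BLACK (8,6): turn L to S, flip to white, move to (9,6). |black|=10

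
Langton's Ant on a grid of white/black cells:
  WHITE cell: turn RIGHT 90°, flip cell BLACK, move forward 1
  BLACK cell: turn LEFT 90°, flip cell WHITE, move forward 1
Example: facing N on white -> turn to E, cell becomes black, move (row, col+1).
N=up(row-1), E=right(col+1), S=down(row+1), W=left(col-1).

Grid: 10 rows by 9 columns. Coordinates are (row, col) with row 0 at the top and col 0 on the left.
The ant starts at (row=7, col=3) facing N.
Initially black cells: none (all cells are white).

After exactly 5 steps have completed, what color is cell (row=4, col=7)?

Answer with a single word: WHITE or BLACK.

Step 1: on WHITE (7,3): turn R to E, flip to black, move to (7,4). |black|=1
Step 2: on WHITE (7,4): turn R to S, flip to black, move to (8,4). |black|=2
Step 3: on WHITE (8,4): turn R to W, flip to black, move to (8,3). |black|=3
Step 4: on WHITE (8,3): turn R to N, flip to black, move to (7,3). |black|=4
Step 5: on BLACK (7,3): turn L to W, flip to white, move to (7,2). |black|=3

Answer: WHITE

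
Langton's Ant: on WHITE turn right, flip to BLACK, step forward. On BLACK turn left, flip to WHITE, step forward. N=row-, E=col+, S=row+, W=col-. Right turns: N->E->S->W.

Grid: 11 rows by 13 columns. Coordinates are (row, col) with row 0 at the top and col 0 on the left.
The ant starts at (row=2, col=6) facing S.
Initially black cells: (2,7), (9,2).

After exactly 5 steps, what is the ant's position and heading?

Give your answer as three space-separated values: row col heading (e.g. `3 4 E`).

Answer: 2 7 E

Derivation:
Step 1: on WHITE (2,6): turn R to W, flip to black, move to (2,5). |black|=3
Step 2: on WHITE (2,5): turn R to N, flip to black, move to (1,5). |black|=4
Step 3: on WHITE (1,5): turn R to E, flip to black, move to (1,6). |black|=5
Step 4: on WHITE (1,6): turn R to S, flip to black, move to (2,6). |black|=6
Step 5: on BLACK (2,6): turn L to E, flip to white, move to (2,7). |black|=5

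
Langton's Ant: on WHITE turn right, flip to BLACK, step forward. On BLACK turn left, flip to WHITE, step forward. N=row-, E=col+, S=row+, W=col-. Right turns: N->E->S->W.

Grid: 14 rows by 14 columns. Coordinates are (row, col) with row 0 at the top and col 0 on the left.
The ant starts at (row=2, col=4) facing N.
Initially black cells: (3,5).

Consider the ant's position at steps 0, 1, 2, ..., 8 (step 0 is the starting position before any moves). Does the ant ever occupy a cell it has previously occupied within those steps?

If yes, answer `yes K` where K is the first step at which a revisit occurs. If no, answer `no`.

Step 1: on WHITE (2,4): turn R to E, flip to black, move to (2,5). |black|=2 — new cell
Step 2: on WHITE (2,5): turn R to S, flip to black, move to (3,5). |black|=3 — new cell
Step 3: on BLACK (3,5): turn L to E, flip to white, move to (3,6). |black|=2 — new cell
Step 4: on WHITE (3,6): turn R to S, flip to black, move to (4,6). |black|=3 — new cell
Step 5: on WHITE (4,6): turn R to W, flip to black, move to (4,5). |black|=4 — new cell
Step 6: on WHITE (4,5): turn R to N, flip to black, move to (3,5). |black|=5 — REVISIT

Answer: yes 6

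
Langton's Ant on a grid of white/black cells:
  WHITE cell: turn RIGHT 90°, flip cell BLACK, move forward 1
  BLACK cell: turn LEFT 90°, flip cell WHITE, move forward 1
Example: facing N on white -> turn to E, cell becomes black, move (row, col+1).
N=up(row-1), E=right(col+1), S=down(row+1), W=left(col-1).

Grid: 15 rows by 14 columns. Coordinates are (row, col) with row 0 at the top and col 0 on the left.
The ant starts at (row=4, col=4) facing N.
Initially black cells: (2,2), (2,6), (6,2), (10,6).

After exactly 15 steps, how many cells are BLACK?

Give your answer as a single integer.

Answer: 13

Derivation:
Step 1: on WHITE (4,4): turn R to E, flip to black, move to (4,5). |black|=5
Step 2: on WHITE (4,5): turn R to S, flip to black, move to (5,5). |black|=6
Step 3: on WHITE (5,5): turn R to W, flip to black, move to (5,4). |black|=7
Step 4: on WHITE (5,4): turn R to N, flip to black, move to (4,4). |black|=8
Step 5: on BLACK (4,4): turn L to W, flip to white, move to (4,3). |black|=7
Step 6: on WHITE (4,3): turn R to N, flip to black, move to (3,3). |black|=8
Step 7: on WHITE (3,3): turn R to E, flip to black, move to (3,4). |black|=9
Step 8: on WHITE (3,4): turn R to S, flip to black, move to (4,4). |black|=10
Step 9: on WHITE (4,4): turn R to W, flip to black, move to (4,3). |black|=11
Step 10: on BLACK (4,3): turn L to S, flip to white, move to (5,3). |black|=10
Step 11: on WHITE (5,3): turn R to W, flip to black, move to (5,2). |black|=11
Step 12: on WHITE (5,2): turn R to N, flip to black, move to (4,2). |black|=12
Step 13: on WHITE (4,2): turn R to E, flip to black, move to (4,3). |black|=13
Step 14: on WHITE (4,3): turn R to S, flip to black, move to (5,3). |black|=14
Step 15: on BLACK (5,3): turn L to E, flip to white, move to (5,4). |black|=13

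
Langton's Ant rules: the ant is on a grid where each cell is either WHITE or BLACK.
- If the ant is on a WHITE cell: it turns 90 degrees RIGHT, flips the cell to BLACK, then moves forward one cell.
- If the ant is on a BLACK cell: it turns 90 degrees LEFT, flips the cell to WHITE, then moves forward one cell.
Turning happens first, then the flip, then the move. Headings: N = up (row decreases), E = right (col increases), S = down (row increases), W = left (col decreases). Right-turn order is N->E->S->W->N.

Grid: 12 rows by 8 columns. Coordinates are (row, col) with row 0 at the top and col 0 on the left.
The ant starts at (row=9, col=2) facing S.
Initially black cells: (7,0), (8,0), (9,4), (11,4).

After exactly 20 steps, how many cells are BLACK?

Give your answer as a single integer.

Step 1: on WHITE (9,2): turn R to W, flip to black, move to (9,1). |black|=5
Step 2: on WHITE (9,1): turn R to N, flip to black, move to (8,1). |black|=6
Step 3: on WHITE (8,1): turn R to E, flip to black, move to (8,2). |black|=7
Step 4: on WHITE (8,2): turn R to S, flip to black, move to (9,2). |black|=8
Step 5: on BLACK (9,2): turn L to E, flip to white, move to (9,3). |black|=7
Step 6: on WHITE (9,3): turn R to S, flip to black, move to (10,3). |black|=8
Step 7: on WHITE (10,3): turn R to W, flip to black, move to (10,2). |black|=9
Step 8: on WHITE (10,2): turn R to N, flip to black, move to (9,2). |black|=10
Step 9: on WHITE (9,2): turn R to E, flip to black, move to (9,3). |black|=11
Step 10: on BLACK (9,3): turn L to N, flip to white, move to (8,3). |black|=10
Step 11: on WHITE (8,3): turn R to E, flip to black, move to (8,4). |black|=11
Step 12: on WHITE (8,4): turn R to S, flip to black, move to (9,4). |black|=12
Step 13: on BLACK (9,4): turn L to E, flip to white, move to (9,5). |black|=11
Step 14: on WHITE (9,5): turn R to S, flip to black, move to (10,5). |black|=12
Step 15: on WHITE (10,5): turn R to W, flip to black, move to (10,4). |black|=13
Step 16: on WHITE (10,4): turn R to N, flip to black, move to (9,4). |black|=14
Step 17: on WHITE (9,4): turn R to E, flip to black, move to (9,5). |black|=15
Step 18: on BLACK (9,5): turn L to N, flip to white, move to (8,5). |black|=14
Step 19: on WHITE (8,5): turn R to E, flip to black, move to (8,6). |black|=15
Step 20: on WHITE (8,6): turn R to S, flip to black, move to (9,6). |black|=16

Answer: 16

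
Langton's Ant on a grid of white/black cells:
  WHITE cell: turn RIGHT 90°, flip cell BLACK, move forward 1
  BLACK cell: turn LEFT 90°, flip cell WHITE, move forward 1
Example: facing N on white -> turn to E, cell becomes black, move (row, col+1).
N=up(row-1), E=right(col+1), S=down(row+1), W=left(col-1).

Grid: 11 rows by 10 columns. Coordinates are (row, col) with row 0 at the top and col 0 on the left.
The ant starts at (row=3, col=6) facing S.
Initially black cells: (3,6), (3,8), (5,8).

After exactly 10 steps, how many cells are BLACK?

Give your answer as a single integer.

Step 1: on BLACK (3,6): turn L to E, flip to white, move to (3,7). |black|=2
Step 2: on WHITE (3,7): turn R to S, flip to black, move to (4,7). |black|=3
Step 3: on WHITE (4,7): turn R to W, flip to black, move to (4,6). |black|=4
Step 4: on WHITE (4,6): turn R to N, flip to black, move to (3,6). |black|=5
Step 5: on WHITE (3,6): turn R to E, flip to black, move to (3,7). |black|=6
Step 6: on BLACK (3,7): turn L to N, flip to white, move to (2,7). |black|=5
Step 7: on WHITE (2,7): turn R to E, flip to black, move to (2,8). |black|=6
Step 8: on WHITE (2,8): turn R to S, flip to black, move to (3,8). |black|=7
Step 9: on BLACK (3,8): turn L to E, flip to white, move to (3,9). |black|=6
Step 10: on WHITE (3,9): turn R to S, flip to black, move to (4,9). |black|=7

Answer: 7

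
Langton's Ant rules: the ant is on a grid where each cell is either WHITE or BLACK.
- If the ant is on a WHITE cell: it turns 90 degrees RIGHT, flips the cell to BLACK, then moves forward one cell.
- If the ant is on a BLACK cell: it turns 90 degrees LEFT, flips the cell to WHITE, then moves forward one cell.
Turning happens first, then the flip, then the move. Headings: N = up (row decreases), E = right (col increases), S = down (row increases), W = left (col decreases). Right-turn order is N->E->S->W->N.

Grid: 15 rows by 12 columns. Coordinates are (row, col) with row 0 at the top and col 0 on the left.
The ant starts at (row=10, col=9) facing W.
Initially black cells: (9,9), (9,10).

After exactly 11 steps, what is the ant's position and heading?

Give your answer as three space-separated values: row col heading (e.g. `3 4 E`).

Step 1: on WHITE (10,9): turn R to N, flip to black, move to (9,9). |black|=3
Step 2: on BLACK (9,9): turn L to W, flip to white, move to (9,8). |black|=2
Step 3: on WHITE (9,8): turn R to N, flip to black, move to (8,8). |black|=3
Step 4: on WHITE (8,8): turn R to E, flip to black, move to (8,9). |black|=4
Step 5: on WHITE (8,9): turn R to S, flip to black, move to (9,9). |black|=5
Step 6: on WHITE (9,9): turn R to W, flip to black, move to (9,8). |black|=6
Step 7: on BLACK (9,8): turn L to S, flip to white, move to (10,8). |black|=5
Step 8: on WHITE (10,8): turn R to W, flip to black, move to (10,7). |black|=6
Step 9: on WHITE (10,7): turn R to N, flip to black, move to (9,7). |black|=7
Step 10: on WHITE (9,7): turn R to E, flip to black, move to (9,8). |black|=8
Step 11: on WHITE (9,8): turn R to S, flip to black, move to (10,8). |black|=9

Answer: 10 8 S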